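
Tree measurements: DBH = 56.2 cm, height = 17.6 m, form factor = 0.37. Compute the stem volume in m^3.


Formula: V = pi * (DBH/200)^2 * H * ff
Radius = DBH/200 = 56.2/200 = 0.281 m
Radius^2 = 0.281^2 = 0.078961 m^2
V = pi * 0.078961 * 17.6 * 0.37
V = 1.615 m^3

1.615


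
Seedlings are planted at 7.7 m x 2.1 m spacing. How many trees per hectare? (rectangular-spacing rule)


Formula: TPH = 10000 m^2/ha / (spacing_x * spacing_y)
Area per tree = 7.7 m * 2.1 m = 16.17 m^2
TPH = 10000 / 16.17 = 618 trees/ha

618


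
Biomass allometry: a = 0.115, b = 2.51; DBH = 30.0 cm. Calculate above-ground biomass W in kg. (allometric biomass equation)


Formula: W = a * DBH^b  (allometric power law)
DBH^b = 30.0^2.51 = 5100.049
W = 0.115 * 5100.049 = 586.5 kg

586.5


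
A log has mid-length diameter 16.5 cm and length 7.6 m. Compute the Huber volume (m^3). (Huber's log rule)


Huber: V = Am * L,  Am = pi*(Dm/200)^2
Am = pi*(16.5/200)^2 = 0.021382 m^2
V = 0.021382*7.6 = 0.1625 m^3

0.1625


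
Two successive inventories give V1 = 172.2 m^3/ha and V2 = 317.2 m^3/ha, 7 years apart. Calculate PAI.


Formula: PAI = (V_T2 - V_T1) / (T2 - T1)
Volume increment = 317.2 - 172.2 = 145.0 m^3/ha
PAI = 145.0 / 7 = 20.71 m^3/ha/year

20.71


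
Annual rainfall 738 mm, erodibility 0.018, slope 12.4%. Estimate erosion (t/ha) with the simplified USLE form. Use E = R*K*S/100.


Formula: E = R * K * S / 100  (simplified USLE)
R * K = 738 * 0.018 = 13.284
E = 13.284 * 12.4 / 100 = 1.65 t/ha

1.65


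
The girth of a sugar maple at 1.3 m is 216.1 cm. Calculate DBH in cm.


Formula: DBH = C / pi
DBH = 216.1 / pi
pi = 3.14159...
DBH = 68.8 cm

68.8


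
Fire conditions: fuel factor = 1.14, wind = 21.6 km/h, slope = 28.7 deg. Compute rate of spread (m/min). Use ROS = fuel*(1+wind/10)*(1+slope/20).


Formula: ROS = fuel * (1 + wind/10) * (1 + slope/20)
Wind factor = 1 + 21.6/10 = 3.16
Slope factor = 1 + 28.7/20 = 2.435
ROS = 1.14 * 3.16 * 2.435 = 8.77 m/min

8.77


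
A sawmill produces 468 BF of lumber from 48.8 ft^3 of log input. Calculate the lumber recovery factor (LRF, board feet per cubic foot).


Formula: LRF = Lumber Output (BF) / Log Input (ft^3)
LRF = 468 BF / 48.8 ft^3
LRF = 9.59 BF/ft^3

9.59


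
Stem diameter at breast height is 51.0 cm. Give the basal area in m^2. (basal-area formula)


Formula: BA = pi * (DBH/2)^2 / 10000  (cm^2 to m^2)
Radius = DBH/2 = 51.0/2 = 25.5 cm
BA = pi * 25.5^2 / 10000
   = 2042.8206 cm^2 / 10000
   = 0.2043 m^2

0.2043


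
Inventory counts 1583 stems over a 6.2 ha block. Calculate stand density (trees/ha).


Formula: Stand Density = N_trees / Area_ha
Density = 1583 trees / 6.2 ha
Density = 255 trees/ha

255


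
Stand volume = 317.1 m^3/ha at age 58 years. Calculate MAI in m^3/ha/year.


Formula: MAI = Total Volume / Stand Age
MAI = 317.1 m^3/ha / 58 years
MAI = 5.47 m^3/ha/year

5.47


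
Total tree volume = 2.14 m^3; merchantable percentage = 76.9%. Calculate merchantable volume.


Formula: MV = V_total * (merchantable_pct / 100)
Merchantable fraction = 76.9% / 100 = 0.769
MV = 2.14 m^3 * 0.769 = 1.646 m^3

1.646


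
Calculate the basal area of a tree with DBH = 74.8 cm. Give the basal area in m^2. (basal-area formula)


Formula: BA = pi * (DBH/2)^2 / 10000  (cm^2 to m^2)
Radius = DBH/2 = 74.8/2 = 37.4 cm
BA = pi * 37.4^2 / 10000
   = 4394.3341 cm^2 / 10000
   = 0.4394 m^2

0.4394


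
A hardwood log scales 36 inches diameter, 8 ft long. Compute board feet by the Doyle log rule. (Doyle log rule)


Doyle: BF = (D - 4)^2 * L / 16
Adjusted diameter = 36 - 4 = 32 in
(D-4)^2 = 32^2 = 1024
BF = 1024 * 8 / 16 = 512 BF

512


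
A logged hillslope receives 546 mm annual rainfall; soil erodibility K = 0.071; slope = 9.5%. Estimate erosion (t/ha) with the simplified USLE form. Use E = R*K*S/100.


Formula: E = R * K * S / 100  (simplified USLE)
R * K = 546 * 0.071 = 38.766
E = 38.766 * 9.5 / 100 = 3.68 t/ha

3.68


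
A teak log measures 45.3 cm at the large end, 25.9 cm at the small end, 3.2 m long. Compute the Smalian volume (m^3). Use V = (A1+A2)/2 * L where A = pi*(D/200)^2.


Smalian: V = (A1 + A2)/2 * L,  A = pi*(D/200)^2
A1 = pi*(45.3/200)^2 = 0.161171 m^2
A2 = pi*(25.9/200)^2 = 0.052685 m^2
V = (0.161171+0.052685)/2*3.2 = 0.3422 m^3

0.3422


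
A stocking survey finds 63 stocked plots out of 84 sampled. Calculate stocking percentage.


Formula: Stocking % = stocked plots / total plots * 100
Stocking = 63 / 84 * 100
Stocking = 0.75 * 100 = 75.0%

75.0


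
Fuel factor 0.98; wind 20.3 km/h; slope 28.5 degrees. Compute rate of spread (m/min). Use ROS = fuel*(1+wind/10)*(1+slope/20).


Formula: ROS = fuel * (1 + wind/10) * (1 + slope/20)
Wind factor = 1 + 20.3/10 = 3.03
Slope factor = 1 + 28.5/20 = 2.425
ROS = 0.98 * 3.03 * 2.425 = 7.2 m/min

7.2


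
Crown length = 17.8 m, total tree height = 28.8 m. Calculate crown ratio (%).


Formula: Crown Ratio = (Crown Length / Total Height) * 100
CR = (17.8 m / 28.8 m) * 100
CR = 0.6181 * 100 = 61.8%

61.8


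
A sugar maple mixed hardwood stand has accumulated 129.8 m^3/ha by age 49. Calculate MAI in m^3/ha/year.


Formula: MAI = Total Volume / Stand Age
MAI = 129.8 m^3/ha / 49 years
MAI = 2.65 m^3/ha/year

2.65


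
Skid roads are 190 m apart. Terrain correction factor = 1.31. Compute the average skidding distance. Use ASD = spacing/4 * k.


Formula: ASD = (spacing / 4) * correction
Uncorrected distance = spacing / 4 = 190 / 4 = 47.5 m
ASD = 47.5 * 1.31 = 62 m

62


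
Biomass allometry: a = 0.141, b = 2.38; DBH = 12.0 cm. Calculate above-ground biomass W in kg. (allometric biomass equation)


Formula: W = a * DBH^b  (allometric power law)
DBH^b = 12.0^2.38 = 370.2127
W = 0.141 * 370.2127 = 52.2 kg

52.2


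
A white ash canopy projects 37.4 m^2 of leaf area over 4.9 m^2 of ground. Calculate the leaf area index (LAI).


Formula: LAI = total leaf area / ground area  (dimensionless)
LAI = 37.4 m^2 / 4.9 m^2
LAI = 7.63

7.63


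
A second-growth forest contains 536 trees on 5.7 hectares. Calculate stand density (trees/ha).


Formula: Stand Density = N_trees / Area_ha
Density = 536 trees / 5.7 ha
Density = 94 trees/ha

94


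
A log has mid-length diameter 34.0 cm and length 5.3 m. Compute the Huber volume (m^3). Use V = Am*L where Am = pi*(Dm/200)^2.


Huber: V = Am * L,  Am = pi*(Dm/200)^2
Am = pi*(34.0/200)^2 = 0.090792 m^2
V = 0.090792*5.3 = 0.4812 m^3

0.4812


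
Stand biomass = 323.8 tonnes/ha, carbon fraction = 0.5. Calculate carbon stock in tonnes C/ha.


Formula: Carbon Stock = Biomass * Carbon Fraction
C = 323.8 t/ha * 0.5
C = 161.9 t C/ha

161.9


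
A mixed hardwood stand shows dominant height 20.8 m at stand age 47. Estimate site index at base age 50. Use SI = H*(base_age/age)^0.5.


Formula: SI = H_dom * (base_age / age)^0.5
Age ratio = 50 / 47 = 1.06383
sqrt(age_ratio) = 1.03142
SI = 20.8 * 1.03142 = 21.5 m

21.5


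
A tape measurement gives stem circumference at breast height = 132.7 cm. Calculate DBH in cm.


Formula: DBH = C / pi
DBH = 132.7 / pi
pi = 3.14159...
DBH = 42.2 cm

42.2


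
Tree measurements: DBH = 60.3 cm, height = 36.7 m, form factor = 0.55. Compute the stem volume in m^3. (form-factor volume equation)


Formula: V = pi * (DBH/200)^2 * H * ff
Radius = DBH/200 = 60.3/200 = 0.3015 m
Radius^2 = 0.3015^2 = 0.09090225 m^2
V = pi * 0.09090225 * 36.7 * 0.55
V = 5.764 m^3

5.764


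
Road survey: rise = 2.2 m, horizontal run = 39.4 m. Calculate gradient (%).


Formula: Gradient = rise / run * 100
Gradient = 2.2 / 39.4 * 100 = 5.6%

5.6


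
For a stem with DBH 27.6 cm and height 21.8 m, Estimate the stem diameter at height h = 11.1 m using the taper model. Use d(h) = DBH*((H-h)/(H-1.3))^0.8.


Taper: d(h) = DBH * ((H - h) / (H - 1.3))^0.8
Numerator = H - h = 21.8 - 11.1 = 10.7 m
Denominator = H - 1.3 = 21.8 - 1.3 = 20.5 m
Ratio = 10.7 / 20.5 = 0.52195
d = 27.6 * 0.52195^0.8 = 16.4 cm

16.4


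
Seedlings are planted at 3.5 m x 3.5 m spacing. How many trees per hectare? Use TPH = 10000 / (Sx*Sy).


Formula: TPH = 10000 m^2/ha / (spacing_x * spacing_y)
Area per tree = 3.5 m * 3.5 m = 12.25 m^2
TPH = 10000 / 12.25 = 816 trees/ha

816


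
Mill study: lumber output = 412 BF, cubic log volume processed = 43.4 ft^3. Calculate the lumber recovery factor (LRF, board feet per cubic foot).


Formula: LRF = Lumber Output (BF) / Log Input (ft^3)
LRF = 412 BF / 43.4 ft^3
LRF = 9.49 BF/ft^3

9.49


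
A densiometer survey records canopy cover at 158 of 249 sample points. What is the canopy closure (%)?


Formula: Canopy closure = covered points / total points * 100
Closure = 158 / 249 * 100
Closure = 0.6345 * 100 = 63.5%

63.5


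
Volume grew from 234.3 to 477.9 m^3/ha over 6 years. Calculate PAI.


Formula: PAI = (V_T2 - V_T1) / (T2 - T1)
Volume increment = 477.9 - 234.3 = 243.6 m^3/ha
PAI = 243.6 / 6 = 40.6 m^3/ha/year

40.6


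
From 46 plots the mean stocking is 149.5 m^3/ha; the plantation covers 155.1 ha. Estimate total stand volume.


Formula: Total Volume = Mean Volume per ha * Total Area
Total Volume = 149.5 m^3/ha * 155.1 ha
Total Volume = 23187 m^3

23187


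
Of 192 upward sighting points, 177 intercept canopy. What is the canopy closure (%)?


Formula: Canopy closure = covered points / total points * 100
Closure = 177 / 192 * 100
Closure = 0.9219 * 100 = 92.2%

92.2


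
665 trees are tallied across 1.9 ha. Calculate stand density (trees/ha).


Formula: Stand Density = N_trees / Area_ha
Density = 665 trees / 1.9 ha
Density = 350 trees/ha

350


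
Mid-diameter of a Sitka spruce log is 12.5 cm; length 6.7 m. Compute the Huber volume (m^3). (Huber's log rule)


Huber: V = Am * L,  Am = pi*(Dm/200)^2
Am = pi*(12.5/200)^2 = 0.012272 m^2
V = 0.012272*6.7 = 0.0822 m^3

0.0822


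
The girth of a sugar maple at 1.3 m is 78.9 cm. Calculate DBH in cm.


Formula: DBH = C / pi
DBH = 78.9 / pi
pi = 3.14159...
DBH = 25.1 cm

25.1


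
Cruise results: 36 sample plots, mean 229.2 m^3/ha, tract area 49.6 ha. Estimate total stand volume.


Formula: Total Volume = Mean Volume per ha * Total Area
Total Volume = 229.2 m^3/ha * 49.6 ha
Total Volume = 11368 m^3

11368


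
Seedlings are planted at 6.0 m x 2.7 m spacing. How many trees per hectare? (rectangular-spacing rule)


Formula: TPH = 10000 m^2/ha / (spacing_x * spacing_y)
Area per tree = 6.0 m * 2.7 m = 16.2 m^2
TPH = 10000 / 16.2 = 617 trees/ha

617


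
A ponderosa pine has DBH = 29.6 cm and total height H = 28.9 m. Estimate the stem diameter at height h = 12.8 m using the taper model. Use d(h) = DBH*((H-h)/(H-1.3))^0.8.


Taper: d(h) = DBH * ((H - h) / (H - 1.3))^0.8
Numerator = H - h = 28.9 - 12.8 = 16.1 m
Denominator = H - 1.3 = 28.9 - 1.3 = 27.6 m
Ratio = 16.1 / 27.6 = 0.58333
d = 29.6 * 0.58333^0.8 = 19.2 cm

19.2


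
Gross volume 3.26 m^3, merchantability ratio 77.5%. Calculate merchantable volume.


Formula: MV = V_total * (merchantable_pct / 100)
Merchantable fraction = 77.5% / 100 = 0.775
MV = 3.26 m^3 * 0.775 = 2.527 m^3

2.527


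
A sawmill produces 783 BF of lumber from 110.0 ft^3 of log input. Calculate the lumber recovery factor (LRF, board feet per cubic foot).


Formula: LRF = Lumber Output (BF) / Log Input (ft^3)
LRF = 783 BF / 110.0 ft^3
LRF = 7.12 BF/ft^3

7.12


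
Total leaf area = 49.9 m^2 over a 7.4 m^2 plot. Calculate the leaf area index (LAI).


Formula: LAI = total leaf area / ground area  (dimensionless)
LAI = 49.9 m^2 / 7.4 m^2
LAI = 6.74

6.74


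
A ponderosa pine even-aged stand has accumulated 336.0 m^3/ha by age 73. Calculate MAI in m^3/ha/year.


Formula: MAI = Total Volume / Stand Age
MAI = 336.0 m^3/ha / 73 years
MAI = 4.6 m^3/ha/year

4.6


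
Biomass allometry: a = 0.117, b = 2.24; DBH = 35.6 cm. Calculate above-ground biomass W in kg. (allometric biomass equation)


Formula: W = a * DBH^b  (allometric power law)
DBH^b = 35.6^2.24 = 2987.0879
W = 0.117 * 2987.0879 = 349.5 kg

349.5


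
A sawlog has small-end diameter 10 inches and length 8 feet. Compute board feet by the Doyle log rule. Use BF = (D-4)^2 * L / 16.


Doyle: BF = (D - 4)^2 * L / 16
Adjusted diameter = 10 - 4 = 6 in
(D-4)^2 = 6^2 = 36
BF = 36 * 8 / 16 = 18 BF

18


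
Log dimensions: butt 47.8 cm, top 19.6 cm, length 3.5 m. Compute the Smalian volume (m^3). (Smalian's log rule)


Smalian: V = (A1 + A2)/2 * L,  A = pi*(D/200)^2
A1 = pi*(47.8/200)^2 = 0.179451 m^2
A2 = pi*(19.6/200)^2 = 0.030172 m^2
V = (0.179451+0.030172)/2*3.5 = 0.3668 m^3

0.3668


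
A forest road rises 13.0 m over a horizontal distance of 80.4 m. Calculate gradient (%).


Formula: Gradient = rise / run * 100
Gradient = 13.0 / 80.4 * 100 = 16.2%

16.2


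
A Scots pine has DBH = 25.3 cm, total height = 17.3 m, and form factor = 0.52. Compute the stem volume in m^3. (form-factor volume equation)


Formula: V = pi * (DBH/200)^2 * H * ff
Radius = DBH/200 = 25.3/200 = 0.1265 m
Radius^2 = 0.1265^2 = 0.01600225 m^2
V = pi * 0.01600225 * 17.3 * 0.52
V = 0.452 m^3

0.452


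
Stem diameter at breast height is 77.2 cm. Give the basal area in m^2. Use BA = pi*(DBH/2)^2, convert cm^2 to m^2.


Formula: BA = pi * (DBH/2)^2 / 10000  (cm^2 to m^2)
Radius = DBH/2 = 77.2/2 = 38.6 cm
BA = pi * 38.6^2 / 10000
   = 4680.8474 cm^2 / 10000
   = 0.4681 m^2

0.4681


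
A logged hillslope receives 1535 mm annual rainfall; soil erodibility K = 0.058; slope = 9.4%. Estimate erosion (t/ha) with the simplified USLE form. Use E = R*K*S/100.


Formula: E = R * K * S / 100  (simplified USLE)
R * K = 1535 * 0.058 = 89.03
E = 89.03 * 9.4 / 100 = 8.37 t/ha

8.37


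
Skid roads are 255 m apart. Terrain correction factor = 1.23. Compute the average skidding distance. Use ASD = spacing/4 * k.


Formula: ASD = (spacing / 4) * correction
Uncorrected distance = spacing / 4 = 255 / 4 = 63.75 m
ASD = 63.75 * 1.23 = 78 m

78


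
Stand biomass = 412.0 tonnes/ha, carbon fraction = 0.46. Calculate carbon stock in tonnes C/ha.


Formula: Carbon Stock = Biomass * Carbon Fraction
C = 412.0 t/ha * 0.46
C = 189.5 t C/ha

189.5


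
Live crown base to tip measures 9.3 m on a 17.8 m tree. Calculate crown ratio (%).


Formula: Crown Ratio = (Crown Length / Total Height) * 100
CR = (9.3 m / 17.8 m) * 100
CR = 0.5225 * 100 = 52.2%

52.2


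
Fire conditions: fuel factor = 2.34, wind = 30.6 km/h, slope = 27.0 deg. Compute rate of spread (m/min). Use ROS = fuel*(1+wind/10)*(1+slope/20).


Formula: ROS = fuel * (1 + wind/10) * (1 + slope/20)
Wind factor = 1 + 30.6/10 = 4.06
Slope factor = 1 + 27.0/20 = 2.35
ROS = 2.34 * 4.06 * 2.35 = 22.33 m/min

22.33


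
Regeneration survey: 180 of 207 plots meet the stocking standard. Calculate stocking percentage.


Formula: Stocking % = stocked plots / total plots * 100
Stocking = 180 / 207 * 100
Stocking = 0.8696 * 100 = 87.0%

87.0


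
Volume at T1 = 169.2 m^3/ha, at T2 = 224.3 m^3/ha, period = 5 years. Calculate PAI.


Formula: PAI = (V_T2 - V_T1) / (T2 - T1)
Volume increment = 224.3 - 169.2 = 55.1 m^3/ha
PAI = 55.1 / 5 = 11.02 m^3/ha/year

11.02


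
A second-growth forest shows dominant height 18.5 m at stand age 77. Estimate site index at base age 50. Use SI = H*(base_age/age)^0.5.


Formula: SI = H_dom * (base_age / age)^0.5
Age ratio = 50 / 77 = 0.64935
sqrt(age_ratio) = 0.80582
SI = 18.5 * 0.80582 = 14.9 m

14.9


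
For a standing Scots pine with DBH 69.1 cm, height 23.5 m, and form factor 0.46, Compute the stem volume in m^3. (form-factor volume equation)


Formula: V = pi * (DBH/200)^2 * H * ff
Radius = DBH/200 = 69.1/200 = 0.3455 m
Radius^2 = 0.3455^2 = 0.11937025 m^2
V = pi * 0.11937025 * 23.5 * 0.46
V = 4.054 m^3

4.054


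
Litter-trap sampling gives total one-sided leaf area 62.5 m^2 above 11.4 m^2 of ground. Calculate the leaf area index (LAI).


Formula: LAI = total leaf area / ground area  (dimensionless)
LAI = 62.5 m^2 / 11.4 m^2
LAI = 5.48

5.48


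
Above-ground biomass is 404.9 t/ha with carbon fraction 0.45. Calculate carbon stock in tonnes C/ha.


Formula: Carbon Stock = Biomass * Carbon Fraction
C = 404.9 t/ha * 0.45
C = 182.2 t C/ha

182.2


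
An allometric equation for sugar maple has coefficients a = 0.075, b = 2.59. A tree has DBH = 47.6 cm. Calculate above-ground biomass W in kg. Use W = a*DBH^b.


Formula: W = a * DBH^b  (allometric power law)
DBH^b = 47.6^2.59 = 22131.0494
W = 0.075 * 22131.0494 = 1659.8 kg

1659.8


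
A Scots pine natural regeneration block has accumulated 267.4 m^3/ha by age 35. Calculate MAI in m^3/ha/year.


Formula: MAI = Total Volume / Stand Age
MAI = 267.4 m^3/ha / 35 years
MAI = 7.64 m^3/ha/year

7.64


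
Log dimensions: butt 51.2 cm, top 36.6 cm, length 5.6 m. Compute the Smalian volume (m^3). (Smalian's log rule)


Smalian: V = (A1 + A2)/2 * L,  A = pi*(D/200)^2
A1 = pi*(51.2/200)^2 = 0.205887 m^2
A2 = pi*(36.6/200)^2 = 0.105209 m^2
V = (0.205887+0.105209)/2*5.6 = 0.8711 m^3

0.8711


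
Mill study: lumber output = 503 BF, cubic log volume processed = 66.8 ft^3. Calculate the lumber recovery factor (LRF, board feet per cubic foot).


Formula: LRF = Lumber Output (BF) / Log Input (ft^3)
LRF = 503 BF / 66.8 ft^3
LRF = 7.53 BF/ft^3

7.53


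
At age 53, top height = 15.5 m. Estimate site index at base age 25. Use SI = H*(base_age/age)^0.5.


Formula: SI = H_dom * (base_age / age)^0.5
Age ratio = 25 / 53 = 0.4717
sqrt(age_ratio) = 0.6868
SI = 15.5 * 0.6868 = 10.6 m

10.6


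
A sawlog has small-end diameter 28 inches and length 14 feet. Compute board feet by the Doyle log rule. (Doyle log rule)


Doyle: BF = (D - 4)^2 * L / 16
Adjusted diameter = 28 - 4 = 24 in
(D-4)^2 = 24^2 = 576
BF = 576 * 14 / 16 = 504 BF

504


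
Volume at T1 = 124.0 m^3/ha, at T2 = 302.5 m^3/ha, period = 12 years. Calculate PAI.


Formula: PAI = (V_T2 - V_T1) / (T2 - T1)
Volume increment = 302.5 - 124.0 = 178.5 m^3/ha
PAI = 178.5 / 12 = 14.88 m^3/ha/year

14.88


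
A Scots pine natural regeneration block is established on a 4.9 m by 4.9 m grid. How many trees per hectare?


Formula: TPH = 10000 m^2/ha / (spacing_x * spacing_y)
Area per tree = 4.9 m * 4.9 m = 24.01 m^2
TPH = 10000 / 24.01 = 416 trees/ha

416


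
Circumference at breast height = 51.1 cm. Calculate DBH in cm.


Formula: DBH = C / pi
DBH = 51.1 / pi
pi = 3.14159...
DBH = 16.3 cm

16.3


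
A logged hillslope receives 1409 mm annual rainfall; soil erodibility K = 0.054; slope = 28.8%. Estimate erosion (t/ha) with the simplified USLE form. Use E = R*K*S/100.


Formula: E = R * K * S / 100  (simplified USLE)
R * K = 1409 * 0.054 = 76.086
E = 76.086 * 28.8 / 100 = 21.91 t/ha

21.91


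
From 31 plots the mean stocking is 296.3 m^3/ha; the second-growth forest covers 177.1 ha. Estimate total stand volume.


Formula: Total Volume = Mean Volume per ha * Total Area
Total Volume = 296.3 m^3/ha * 177.1 ha
Total Volume = 52475 m^3

52475


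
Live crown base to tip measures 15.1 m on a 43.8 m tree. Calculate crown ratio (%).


Formula: Crown Ratio = (Crown Length / Total Height) * 100
CR = (15.1 m / 43.8 m) * 100
CR = 0.3447 * 100 = 34.5%

34.5


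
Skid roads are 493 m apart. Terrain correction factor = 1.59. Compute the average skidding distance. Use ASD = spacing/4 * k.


Formula: ASD = (spacing / 4) * correction
Uncorrected distance = spacing / 4 = 493 / 4 = 123.25 m
ASD = 123.25 * 1.59 = 196 m

196


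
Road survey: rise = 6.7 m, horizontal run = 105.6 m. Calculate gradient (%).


Formula: Gradient = rise / run * 100
Gradient = 6.7 / 105.6 * 100 = 6.3%

6.3


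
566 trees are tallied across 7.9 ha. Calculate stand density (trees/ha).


Formula: Stand Density = N_trees / Area_ha
Density = 566 trees / 7.9 ha
Density = 72 trees/ha

72


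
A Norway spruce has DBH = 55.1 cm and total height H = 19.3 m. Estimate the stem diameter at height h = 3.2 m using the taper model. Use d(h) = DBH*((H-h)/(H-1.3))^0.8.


Taper: d(h) = DBH * ((H - h) / (H - 1.3))^0.8
Numerator = H - h = 19.3 - 3.2 = 16.1 m
Denominator = H - 1.3 = 19.3 - 1.3 = 18.0 m
Ratio = 16.1 / 18.0 = 0.89444
d = 55.1 * 0.89444^0.8 = 50.4 cm

50.4


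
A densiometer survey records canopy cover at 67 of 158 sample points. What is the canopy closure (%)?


Formula: Canopy closure = covered points / total points * 100
Closure = 67 / 158 * 100
Closure = 0.4241 * 100 = 42.4%

42.4


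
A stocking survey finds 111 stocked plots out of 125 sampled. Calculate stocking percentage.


Formula: Stocking % = stocked plots / total plots * 100
Stocking = 111 / 125 * 100
Stocking = 0.888 * 100 = 88.8%

88.8


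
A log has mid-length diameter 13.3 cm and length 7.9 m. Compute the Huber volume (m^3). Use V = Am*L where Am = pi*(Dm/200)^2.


Huber: V = Am * L,  Am = pi*(Dm/200)^2
Am = pi*(13.3/200)^2 = 0.013893 m^2
V = 0.013893*7.9 = 0.1098 m^3

0.1098


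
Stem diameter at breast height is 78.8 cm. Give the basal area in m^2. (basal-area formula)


Formula: BA = pi * (DBH/2)^2 / 10000  (cm^2 to m^2)
Radius = DBH/2 = 78.8/2 = 39.4 cm
BA = pi * 39.4^2 / 10000
   = 4876.8828 cm^2 / 10000
   = 0.4877 m^2

0.4877


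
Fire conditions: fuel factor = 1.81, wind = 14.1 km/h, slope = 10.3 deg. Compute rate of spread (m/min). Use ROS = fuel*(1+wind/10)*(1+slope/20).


Formula: ROS = fuel * (1 + wind/10) * (1 + slope/20)
Wind factor = 1 + 14.1/10 = 2.41
Slope factor = 1 + 10.3/20 = 1.515
ROS = 1.81 * 2.41 * 1.515 = 6.61 m/min

6.61


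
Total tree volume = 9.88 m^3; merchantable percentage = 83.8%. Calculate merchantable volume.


Formula: MV = V_total * (merchantable_pct / 100)
Merchantable fraction = 83.8% / 100 = 0.838
MV = 9.88 m^3 * 0.838 = 8.279 m^3

8.279


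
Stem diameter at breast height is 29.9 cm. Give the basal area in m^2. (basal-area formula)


Formula: BA = pi * (DBH/2)^2 / 10000  (cm^2 to m^2)
Radius = DBH/2 = 29.9/2 = 14.95 cm
BA = pi * 14.95^2 / 10000
   = 702.1538 cm^2 / 10000
   = 0.0702 m^2

0.0702


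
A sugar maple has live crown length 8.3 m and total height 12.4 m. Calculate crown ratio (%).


Formula: Crown Ratio = (Crown Length / Total Height) * 100
CR = (8.3 m / 12.4 m) * 100
CR = 0.6694 * 100 = 66.9%

66.9


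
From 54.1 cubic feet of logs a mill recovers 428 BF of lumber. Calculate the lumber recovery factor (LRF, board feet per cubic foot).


Formula: LRF = Lumber Output (BF) / Log Input (ft^3)
LRF = 428 BF / 54.1 ft^3
LRF = 7.91 BF/ft^3

7.91


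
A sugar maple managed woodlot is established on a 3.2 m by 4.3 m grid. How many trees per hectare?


Formula: TPH = 10000 m^2/ha / (spacing_x * spacing_y)
Area per tree = 3.2 m * 4.3 m = 13.76 m^2
TPH = 10000 / 13.76 = 727 trees/ha

727


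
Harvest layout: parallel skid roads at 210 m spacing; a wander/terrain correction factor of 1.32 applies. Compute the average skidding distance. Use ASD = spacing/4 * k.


Formula: ASD = (spacing / 4) * correction
Uncorrected distance = spacing / 4 = 210 / 4 = 52.5 m
ASD = 52.5 * 1.32 = 69 m

69


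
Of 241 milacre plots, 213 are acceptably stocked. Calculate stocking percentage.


Formula: Stocking % = stocked plots / total plots * 100
Stocking = 213 / 241 * 100
Stocking = 0.8838 * 100 = 88.4%

88.4


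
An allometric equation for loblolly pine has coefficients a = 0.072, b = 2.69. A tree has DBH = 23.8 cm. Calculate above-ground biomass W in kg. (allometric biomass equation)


Formula: W = a * DBH^b  (allometric power law)
DBH^b = 23.8^2.69 = 5046.5202
W = 0.072 * 5046.5202 = 363.3 kg

363.3


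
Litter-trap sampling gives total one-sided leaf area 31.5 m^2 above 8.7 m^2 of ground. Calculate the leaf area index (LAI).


Formula: LAI = total leaf area / ground area  (dimensionless)
LAI = 31.5 m^2 / 8.7 m^2
LAI = 3.62

3.62


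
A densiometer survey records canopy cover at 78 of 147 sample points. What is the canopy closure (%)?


Formula: Canopy closure = covered points / total points * 100
Closure = 78 / 147 * 100
Closure = 0.5306 * 100 = 53.1%

53.1


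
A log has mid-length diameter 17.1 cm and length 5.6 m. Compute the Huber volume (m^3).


Huber: V = Am * L,  Am = pi*(Dm/200)^2
Am = pi*(17.1/200)^2 = 0.022966 m^2
V = 0.022966*5.6 = 0.1286 m^3

0.1286


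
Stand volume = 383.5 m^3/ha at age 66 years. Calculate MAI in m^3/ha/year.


Formula: MAI = Total Volume / Stand Age
MAI = 383.5 m^3/ha / 66 years
MAI = 5.81 m^3/ha/year

5.81


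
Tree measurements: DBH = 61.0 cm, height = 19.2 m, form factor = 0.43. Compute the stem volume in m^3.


Formula: V = pi * (DBH/200)^2 * H * ff
Radius = DBH/200 = 61.0/200 = 0.305 m
Radius^2 = 0.305^2 = 0.093025 m^2
V = pi * 0.093025 * 19.2 * 0.43
V = 2.413 m^3

2.413


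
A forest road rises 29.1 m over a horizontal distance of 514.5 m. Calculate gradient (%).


Formula: Gradient = rise / run * 100
Gradient = 29.1 / 514.5 * 100 = 5.7%

5.7


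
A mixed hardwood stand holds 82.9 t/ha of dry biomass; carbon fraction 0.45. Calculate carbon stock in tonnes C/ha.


Formula: Carbon Stock = Biomass * Carbon Fraction
C = 82.9 t/ha * 0.45
C = 37.3 t C/ha

37.3


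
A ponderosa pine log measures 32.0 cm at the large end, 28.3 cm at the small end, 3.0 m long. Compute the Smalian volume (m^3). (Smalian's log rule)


Smalian: V = (A1 + A2)/2 * L,  A = pi*(D/200)^2
A1 = pi*(32.0/200)^2 = 0.080425 m^2
A2 = pi*(28.3/200)^2 = 0.062902 m^2
V = (0.080425+0.062902)/2*3.0 = 0.215 m^3

0.215


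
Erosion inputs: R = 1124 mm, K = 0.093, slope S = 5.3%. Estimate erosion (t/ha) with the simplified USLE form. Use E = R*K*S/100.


Formula: E = R * K * S / 100  (simplified USLE)
R * K = 1124 * 0.093 = 104.532
E = 104.532 * 5.3 / 100 = 5.54 t/ha

5.54


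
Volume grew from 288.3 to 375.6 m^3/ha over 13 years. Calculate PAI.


Formula: PAI = (V_T2 - V_T1) / (T2 - T1)
Volume increment = 375.6 - 288.3 = 87.3 m^3/ha
PAI = 87.3 / 13 = 6.72 m^3/ha/year

6.72


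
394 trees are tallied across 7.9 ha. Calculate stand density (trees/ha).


Formula: Stand Density = N_trees / Area_ha
Density = 394 trees / 7.9 ha
Density = 50 trees/ha

50


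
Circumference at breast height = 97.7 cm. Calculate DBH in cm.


Formula: DBH = C / pi
DBH = 97.7 / pi
pi = 3.14159...
DBH = 31.1 cm

31.1


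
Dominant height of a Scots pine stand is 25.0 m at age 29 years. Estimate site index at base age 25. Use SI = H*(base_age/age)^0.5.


Formula: SI = H_dom * (base_age / age)^0.5
Age ratio = 25 / 29 = 0.86207
sqrt(age_ratio) = 0.92848
SI = 25.0 * 0.92848 = 23.2 m

23.2


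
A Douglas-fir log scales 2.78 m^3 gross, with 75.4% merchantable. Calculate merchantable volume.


Formula: MV = V_total * (merchantable_pct / 100)
Merchantable fraction = 75.4% / 100 = 0.754
MV = 2.78 m^3 * 0.754 = 2.096 m^3

2.096


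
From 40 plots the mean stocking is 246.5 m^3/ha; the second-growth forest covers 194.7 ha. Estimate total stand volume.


Formula: Total Volume = Mean Volume per ha * Total Area
Total Volume = 246.5 m^3/ha * 194.7 ha
Total Volume = 47994 m^3

47994


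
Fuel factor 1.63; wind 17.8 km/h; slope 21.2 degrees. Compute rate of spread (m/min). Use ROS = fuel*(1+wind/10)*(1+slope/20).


Formula: ROS = fuel * (1 + wind/10) * (1 + slope/20)
Wind factor = 1 + 17.8/10 = 2.78
Slope factor = 1 + 21.2/20 = 2.06
ROS = 1.63 * 2.78 * 2.06 = 9.33 m/min

9.33


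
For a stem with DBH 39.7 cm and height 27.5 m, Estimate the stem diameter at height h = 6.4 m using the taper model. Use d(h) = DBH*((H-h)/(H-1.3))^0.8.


Taper: d(h) = DBH * ((H - h) / (H - 1.3))^0.8
Numerator = H - h = 27.5 - 6.4 = 21.1 m
Denominator = H - 1.3 = 27.5 - 1.3 = 26.2 m
Ratio = 21.1 / 26.2 = 0.80534
d = 39.7 * 0.80534^0.8 = 33.4 cm

33.4


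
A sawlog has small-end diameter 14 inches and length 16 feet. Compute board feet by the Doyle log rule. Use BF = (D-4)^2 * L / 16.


Doyle: BF = (D - 4)^2 * L / 16
Adjusted diameter = 14 - 4 = 10 in
(D-4)^2 = 10^2 = 100
BF = 100 * 16 / 16 = 100 BF

100


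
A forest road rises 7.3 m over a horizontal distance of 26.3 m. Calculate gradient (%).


Formula: Gradient = rise / run * 100
Gradient = 7.3 / 26.3 * 100 = 27.8%

27.8


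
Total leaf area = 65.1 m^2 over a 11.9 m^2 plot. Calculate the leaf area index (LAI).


Formula: LAI = total leaf area / ground area  (dimensionless)
LAI = 65.1 m^2 / 11.9 m^2
LAI = 5.47

5.47


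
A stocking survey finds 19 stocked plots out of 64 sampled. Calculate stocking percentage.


Formula: Stocking % = stocked plots / total plots * 100
Stocking = 19 / 64 * 100
Stocking = 0.2969 * 100 = 29.7%

29.7


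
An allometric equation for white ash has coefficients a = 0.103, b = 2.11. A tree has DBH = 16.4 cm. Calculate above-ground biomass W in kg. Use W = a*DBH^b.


Formula: W = a * DBH^b  (allometric power law)
DBH^b = 16.4^2.11 = 365.8647
W = 0.103 * 365.8647 = 37.7 kg

37.7


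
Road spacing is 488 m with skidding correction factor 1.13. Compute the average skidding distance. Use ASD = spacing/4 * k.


Formula: ASD = (spacing / 4) * correction
Uncorrected distance = spacing / 4 = 488 / 4 = 122 m
ASD = 122 * 1.13 = 138 m

138


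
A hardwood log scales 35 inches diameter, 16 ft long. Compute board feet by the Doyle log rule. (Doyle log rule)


Doyle: BF = (D - 4)^2 * L / 16
Adjusted diameter = 35 - 4 = 31 in
(D-4)^2 = 31^2 = 961
BF = 961 * 16 / 16 = 961 BF

961


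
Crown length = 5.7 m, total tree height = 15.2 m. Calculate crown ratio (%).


Formula: Crown Ratio = (Crown Length / Total Height) * 100
CR = (5.7 m / 15.2 m) * 100
CR = 0.375 * 100 = 37.5%

37.5


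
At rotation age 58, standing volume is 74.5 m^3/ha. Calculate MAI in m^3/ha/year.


Formula: MAI = Total Volume / Stand Age
MAI = 74.5 m^3/ha / 58 years
MAI = 1.28 m^3/ha/year

1.28


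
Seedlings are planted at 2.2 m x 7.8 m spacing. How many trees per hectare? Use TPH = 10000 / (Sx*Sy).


Formula: TPH = 10000 m^2/ha / (spacing_x * spacing_y)
Area per tree = 2.2 m * 7.8 m = 17.16 m^2
TPH = 10000 / 17.16 = 583 trees/ha

583


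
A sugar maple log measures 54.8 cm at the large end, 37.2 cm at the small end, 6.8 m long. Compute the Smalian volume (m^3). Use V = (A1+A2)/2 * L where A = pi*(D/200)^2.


Smalian: V = (A1 + A2)/2 * L,  A = pi*(D/200)^2
A1 = pi*(54.8/200)^2 = 0.235858 m^2
A2 = pi*(37.2/200)^2 = 0.108687 m^2
V = (0.235858+0.108687)/2*6.8 = 1.1715 m^3

1.1715


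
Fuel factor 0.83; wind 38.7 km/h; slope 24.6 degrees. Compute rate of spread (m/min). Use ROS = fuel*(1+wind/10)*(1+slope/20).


Formula: ROS = fuel * (1 + wind/10) * (1 + slope/20)
Wind factor = 1 + 38.7/10 = 4.87
Slope factor = 1 + 24.6/20 = 2.23
ROS = 0.83 * 4.87 * 2.23 = 9.01 m/min

9.01


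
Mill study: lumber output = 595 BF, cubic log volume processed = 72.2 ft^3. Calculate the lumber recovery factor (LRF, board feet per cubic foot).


Formula: LRF = Lumber Output (BF) / Log Input (ft^3)
LRF = 595 BF / 72.2 ft^3
LRF = 8.24 BF/ft^3

8.24


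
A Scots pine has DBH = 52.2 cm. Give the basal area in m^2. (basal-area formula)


Formula: BA = pi * (DBH/2)^2 / 10000  (cm^2 to m^2)
Radius = DBH/2 = 52.2/2 = 26.1 cm
BA = pi * 26.1^2 / 10000
   = 2140.0843 cm^2 / 10000
   = 0.214 m^2

0.214


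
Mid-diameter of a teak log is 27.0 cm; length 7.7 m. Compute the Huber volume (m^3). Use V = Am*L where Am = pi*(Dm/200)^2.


Huber: V = Am * L,  Am = pi*(Dm/200)^2
Am = pi*(27.0/200)^2 = 0.057256 m^2
V = 0.057256*7.7 = 0.4409 m^3

0.4409


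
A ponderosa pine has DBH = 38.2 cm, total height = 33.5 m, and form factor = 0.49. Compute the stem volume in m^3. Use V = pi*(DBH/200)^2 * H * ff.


Formula: V = pi * (DBH/200)^2 * H * ff
Radius = DBH/200 = 38.2/200 = 0.191 m
Radius^2 = 0.191^2 = 0.036481 m^2
V = pi * 0.036481 * 33.5 * 0.49
V = 1.881 m^3

1.881


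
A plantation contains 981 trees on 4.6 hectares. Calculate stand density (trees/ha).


Formula: Stand Density = N_trees / Area_ha
Density = 981 trees / 4.6 ha
Density = 213 trees/ha

213


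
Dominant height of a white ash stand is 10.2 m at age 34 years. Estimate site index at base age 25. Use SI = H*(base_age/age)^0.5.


Formula: SI = H_dom * (base_age / age)^0.5
Age ratio = 25 / 34 = 0.73529
sqrt(age_ratio) = 0.85749
SI = 10.2 * 0.85749 = 8.7 m

8.7


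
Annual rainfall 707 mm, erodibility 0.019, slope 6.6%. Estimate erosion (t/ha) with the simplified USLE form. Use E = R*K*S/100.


Formula: E = R * K * S / 100  (simplified USLE)
R * K = 707 * 0.019 = 13.433
E = 13.433 * 6.6 / 100 = 0.89 t/ha

0.89


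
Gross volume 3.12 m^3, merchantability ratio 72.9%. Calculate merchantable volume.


Formula: MV = V_total * (merchantable_pct / 100)
Merchantable fraction = 72.9% / 100 = 0.729
MV = 3.12 m^3 * 0.729 = 2.274 m^3

2.274


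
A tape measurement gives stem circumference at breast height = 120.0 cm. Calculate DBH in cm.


Formula: DBH = C / pi
DBH = 120.0 / pi
pi = 3.14159...
DBH = 38.2 cm

38.2


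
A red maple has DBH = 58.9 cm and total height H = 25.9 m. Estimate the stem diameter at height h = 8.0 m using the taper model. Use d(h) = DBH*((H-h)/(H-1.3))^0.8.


Taper: d(h) = DBH * ((H - h) / (H - 1.3))^0.8
Numerator = H - h = 25.9 - 8.0 = 17.9 m
Denominator = H - 1.3 = 25.9 - 1.3 = 24.6 m
Ratio = 17.9 / 24.6 = 0.72764
d = 58.9 * 0.72764^0.8 = 45.7 cm

45.7


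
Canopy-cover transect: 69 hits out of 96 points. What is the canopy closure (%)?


Formula: Canopy closure = covered points / total points * 100
Closure = 69 / 96 * 100
Closure = 0.7188 * 100 = 71.9%

71.9


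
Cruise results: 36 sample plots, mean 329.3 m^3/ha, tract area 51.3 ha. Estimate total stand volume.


Formula: Total Volume = Mean Volume per ha * Total Area
Total Volume = 329.3 m^3/ha * 51.3 ha
Total Volume = 16893 m^3

16893


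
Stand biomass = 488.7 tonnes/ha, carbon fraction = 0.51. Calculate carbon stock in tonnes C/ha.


Formula: Carbon Stock = Biomass * Carbon Fraction
C = 488.7 t/ha * 0.51
C = 249.2 t C/ha

249.2


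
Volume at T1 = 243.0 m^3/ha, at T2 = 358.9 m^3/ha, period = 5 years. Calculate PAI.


Formula: PAI = (V_T2 - V_T1) / (T2 - T1)
Volume increment = 358.9 - 243.0 = 115.9 m^3/ha
PAI = 115.9 / 5 = 23.18 m^3/ha/year

23.18


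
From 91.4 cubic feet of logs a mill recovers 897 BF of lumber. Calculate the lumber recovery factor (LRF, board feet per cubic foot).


Formula: LRF = Lumber Output (BF) / Log Input (ft^3)
LRF = 897 BF / 91.4 ft^3
LRF = 9.81 BF/ft^3

9.81


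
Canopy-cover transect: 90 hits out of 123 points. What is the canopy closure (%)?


Formula: Canopy closure = covered points / total points * 100
Closure = 90 / 123 * 100
Closure = 0.7317 * 100 = 73.2%

73.2


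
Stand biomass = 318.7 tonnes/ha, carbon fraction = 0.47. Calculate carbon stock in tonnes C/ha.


Formula: Carbon Stock = Biomass * Carbon Fraction
C = 318.7 t/ha * 0.47
C = 149.8 t C/ha

149.8


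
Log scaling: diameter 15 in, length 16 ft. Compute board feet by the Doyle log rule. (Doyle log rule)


Doyle: BF = (D - 4)^2 * L / 16
Adjusted diameter = 15 - 4 = 11 in
(D-4)^2 = 11^2 = 121
BF = 121 * 16 / 16 = 121 BF

121


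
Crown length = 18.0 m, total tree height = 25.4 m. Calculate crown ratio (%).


Formula: Crown Ratio = (Crown Length / Total Height) * 100
CR = (18.0 m / 25.4 m) * 100
CR = 0.7087 * 100 = 70.9%

70.9


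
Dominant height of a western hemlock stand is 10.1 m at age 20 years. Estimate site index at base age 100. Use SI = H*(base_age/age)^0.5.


Formula: SI = H_dom * (base_age / age)^0.5
Age ratio = 100 / 20 = 5.0
sqrt(age_ratio) = 2.23607
SI = 10.1 * 2.23607 = 22.6 m

22.6


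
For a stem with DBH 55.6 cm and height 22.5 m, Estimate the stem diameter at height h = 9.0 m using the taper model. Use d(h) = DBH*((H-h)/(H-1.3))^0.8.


Taper: d(h) = DBH * ((H - h) / (H - 1.3))^0.8
Numerator = H - h = 22.5 - 9.0 = 13.5 m
Denominator = H - 1.3 = 22.5 - 1.3 = 21.2 m
Ratio = 13.5 / 21.2 = 0.63679
d = 55.6 * 0.63679^0.8 = 38.8 cm

38.8


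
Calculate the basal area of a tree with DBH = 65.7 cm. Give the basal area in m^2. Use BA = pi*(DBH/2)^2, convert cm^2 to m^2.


Formula: BA = pi * (DBH/2)^2 / 10000  (cm^2 to m^2)
Radius = DBH/2 = 65.7/2 = 32.85 cm
BA = pi * 32.85^2 / 10000
   = 3390.1633 cm^2 / 10000
   = 0.339 m^2

0.339


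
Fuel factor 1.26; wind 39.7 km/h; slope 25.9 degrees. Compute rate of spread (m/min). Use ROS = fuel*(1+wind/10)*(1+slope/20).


Formula: ROS = fuel * (1 + wind/10) * (1 + slope/20)
Wind factor = 1 + 39.7/10 = 4.97
Slope factor = 1 + 25.9/20 = 2.295
ROS = 1.26 * 4.97 * 2.295 = 14.37 m/min

14.37


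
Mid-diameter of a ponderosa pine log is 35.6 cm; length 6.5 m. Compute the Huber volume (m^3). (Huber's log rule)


Huber: V = Am * L,  Am = pi*(Dm/200)^2
Am = pi*(35.6/200)^2 = 0.099538 m^2
V = 0.099538*6.5 = 0.647 m^3

0.647


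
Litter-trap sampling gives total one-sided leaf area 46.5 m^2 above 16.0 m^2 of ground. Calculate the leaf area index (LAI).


Formula: LAI = total leaf area / ground area  (dimensionless)
LAI = 46.5 m^2 / 16.0 m^2
LAI = 2.91

2.91


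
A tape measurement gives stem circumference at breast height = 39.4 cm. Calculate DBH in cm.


Formula: DBH = C / pi
DBH = 39.4 / pi
pi = 3.14159...
DBH = 12.5 cm

12.5


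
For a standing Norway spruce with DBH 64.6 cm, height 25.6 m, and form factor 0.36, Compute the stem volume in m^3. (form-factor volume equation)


Formula: V = pi * (DBH/200)^2 * H * ff
Radius = DBH/200 = 64.6/200 = 0.323 m
Radius^2 = 0.323^2 = 0.104329 m^2
V = pi * 0.104329 * 25.6 * 0.36
V = 3.021 m^3

3.021


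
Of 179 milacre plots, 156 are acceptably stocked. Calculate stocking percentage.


Formula: Stocking % = stocked plots / total plots * 100
Stocking = 156 / 179 * 100
Stocking = 0.8715 * 100 = 87.2%

87.2


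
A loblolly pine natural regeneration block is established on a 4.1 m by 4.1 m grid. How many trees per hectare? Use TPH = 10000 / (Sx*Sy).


Formula: TPH = 10000 m^2/ha / (spacing_x * spacing_y)
Area per tree = 4.1 m * 4.1 m = 16.81 m^2
TPH = 10000 / 16.81 = 595 trees/ha

595


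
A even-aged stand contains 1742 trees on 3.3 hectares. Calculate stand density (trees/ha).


Formula: Stand Density = N_trees / Area_ha
Density = 1742 trees / 3.3 ha
Density = 528 trees/ha

528


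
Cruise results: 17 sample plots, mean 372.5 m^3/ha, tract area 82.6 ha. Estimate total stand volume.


Formula: Total Volume = Mean Volume per ha * Total Area
Total Volume = 372.5 m^3/ha * 82.6 ha
Total Volume = 30769 m^3

30769


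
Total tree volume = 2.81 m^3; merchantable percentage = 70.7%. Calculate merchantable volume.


Formula: MV = V_total * (merchantable_pct / 100)
Merchantable fraction = 70.7% / 100 = 0.707
MV = 2.81 m^3 * 0.707 = 1.987 m^3

1.987


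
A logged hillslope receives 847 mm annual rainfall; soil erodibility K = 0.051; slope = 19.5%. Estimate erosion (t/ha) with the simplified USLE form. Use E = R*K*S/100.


Formula: E = R * K * S / 100  (simplified USLE)
R * K = 847 * 0.051 = 43.197
E = 43.197 * 19.5 / 100 = 8.42 t/ha

8.42


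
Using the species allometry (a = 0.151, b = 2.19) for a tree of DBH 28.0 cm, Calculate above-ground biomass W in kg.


Formula: W = a * DBH^b  (allometric power law)
DBH^b = 28.0^2.19 = 1476.645
W = 0.151 * 1476.645 = 223.0 kg

223.0


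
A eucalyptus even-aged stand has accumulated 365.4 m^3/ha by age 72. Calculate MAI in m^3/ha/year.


Formula: MAI = Total Volume / Stand Age
MAI = 365.4 m^3/ha / 72 years
MAI = 5.08 m^3/ha/year

5.08


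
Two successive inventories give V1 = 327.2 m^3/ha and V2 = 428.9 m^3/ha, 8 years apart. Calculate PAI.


Formula: PAI = (V_T2 - V_T1) / (T2 - T1)
Volume increment = 428.9 - 327.2 = 101.7 m^3/ha
PAI = 101.7 / 8 = 12.71 m^3/ha/year

12.71


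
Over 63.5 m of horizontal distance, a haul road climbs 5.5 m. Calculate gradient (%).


Formula: Gradient = rise / run * 100
Gradient = 5.5 / 63.5 * 100 = 8.7%

8.7
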